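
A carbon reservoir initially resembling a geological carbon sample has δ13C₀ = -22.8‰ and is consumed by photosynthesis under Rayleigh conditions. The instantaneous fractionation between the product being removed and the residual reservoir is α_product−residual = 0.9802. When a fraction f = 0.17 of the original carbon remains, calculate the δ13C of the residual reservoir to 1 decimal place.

12.1‰

Rayleigh residual: δ_res = (δ₀ + 1000)·f^(α−1) − 1000
α − 1 = -0.01980
f^(α−1) = 0.17^(-0.01980) = 1.035707
δ_res = (-22.8 + 1000) × 1.035707 − 1000 = 1012.093 − 1000 = 12.09‰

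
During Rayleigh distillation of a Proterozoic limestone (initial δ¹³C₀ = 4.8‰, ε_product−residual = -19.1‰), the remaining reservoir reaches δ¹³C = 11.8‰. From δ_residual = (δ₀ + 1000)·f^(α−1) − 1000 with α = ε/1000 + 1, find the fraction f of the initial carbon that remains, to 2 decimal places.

α − 1 = ε/1000 = -0.0191
(δ_res + 1000)/(δ₀ + 1000) = (11.8 + 1000)/(4.8 + 1000) = 1011.8/1004.8 = 1.006967
f = 1.006967^(1/-0.0191) = exp(ln(1.006967)/-0.0191) = exp(0.00694/-0.0191)
f = exp(-0.3635) = 0.6953

0.70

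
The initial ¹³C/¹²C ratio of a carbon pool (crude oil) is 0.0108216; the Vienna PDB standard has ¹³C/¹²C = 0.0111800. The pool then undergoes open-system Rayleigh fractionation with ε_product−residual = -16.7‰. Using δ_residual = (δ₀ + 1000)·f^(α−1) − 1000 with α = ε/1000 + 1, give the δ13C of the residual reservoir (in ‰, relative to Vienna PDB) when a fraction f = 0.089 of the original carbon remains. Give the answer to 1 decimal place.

7.8‰

δ₀ = (0.0108216/0.0111800 − 1)×1000 = (0.967943 − 1)×1000 = -32.057‰
α − 1 = ε/1000 = -0.0167
f^(α−1) = 0.089^(-0.0167) = 1.041226
δ_res = (-32.057 + 1000) × 1.041226 − 1000 = 1007.848 − 1000 = 7.85‰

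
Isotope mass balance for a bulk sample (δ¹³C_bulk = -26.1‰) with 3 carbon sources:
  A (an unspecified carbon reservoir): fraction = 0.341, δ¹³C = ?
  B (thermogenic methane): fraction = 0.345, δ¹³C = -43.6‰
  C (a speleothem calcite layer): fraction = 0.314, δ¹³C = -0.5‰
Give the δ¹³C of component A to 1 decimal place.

-32.0‰

Isotope mass balance: δ_bulk = Σ fᵢ·δᵢ.
-26.1 = 0.341×δ_A + 0.345×(-43.6) + 0.314×(-0.5)
0.341·δ_A = -26.1 − (-15.199) = -10.901
δ_A = -10.901 / 0.341 = -31.97‰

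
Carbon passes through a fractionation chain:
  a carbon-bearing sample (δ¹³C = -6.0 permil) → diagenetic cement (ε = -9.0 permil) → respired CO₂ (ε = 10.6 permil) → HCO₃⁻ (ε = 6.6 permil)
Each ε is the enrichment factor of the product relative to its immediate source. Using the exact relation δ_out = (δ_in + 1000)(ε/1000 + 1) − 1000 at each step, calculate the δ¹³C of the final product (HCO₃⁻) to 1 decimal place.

step 1: δ = (-6.00 + 1000)·(-9.0/1000 + 1) − 1000 = -14.95 permil
step 2: δ = (-14.95 + 1000)·(10.6/1000 + 1) − 1000 = -4.50 permil
step 3: δ = (-4.50 + 1000)·(6.6/1000 + 1) − 1000 = 2.07 permil

2.1 permil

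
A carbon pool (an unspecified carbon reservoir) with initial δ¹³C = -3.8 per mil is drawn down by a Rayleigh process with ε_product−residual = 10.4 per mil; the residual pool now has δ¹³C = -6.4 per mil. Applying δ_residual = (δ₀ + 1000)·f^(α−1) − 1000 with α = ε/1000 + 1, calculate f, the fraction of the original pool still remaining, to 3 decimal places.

α − 1 = ε/1000 = 0.0104
(δ_res + 1000)/(δ₀ + 1000) = (-6.4 + 1000)/(-3.8 + 1000) = 993.6/996.2 = 0.997390
f = 0.997390^(1/0.0104) = exp(ln(0.997390)/0.0104) = exp(-0.00261/0.0104)
f = exp(-0.2513) = 0.7778

0.778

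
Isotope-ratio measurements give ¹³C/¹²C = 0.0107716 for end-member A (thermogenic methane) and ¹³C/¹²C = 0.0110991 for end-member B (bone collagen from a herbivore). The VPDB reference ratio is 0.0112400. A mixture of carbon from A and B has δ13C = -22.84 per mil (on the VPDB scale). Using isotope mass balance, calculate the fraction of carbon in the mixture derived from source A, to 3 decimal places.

δ_A = (0.0107716/0.0112400 − 1)×1000 = (0.958327 − 1)×1000 = -41.673 per mil
δ_B = (0.0110991/0.0112400 − 1)×1000 = (0.987464 − 1)×1000 = -12.536 per mil
f_A = (δ_mix − δ_B)/(δ_A − δ_B) = (-22.84 − (-12.536))/(-41.673 − (-12.536))
f_A = -10.304 / -29.137 = 0.3537

0.354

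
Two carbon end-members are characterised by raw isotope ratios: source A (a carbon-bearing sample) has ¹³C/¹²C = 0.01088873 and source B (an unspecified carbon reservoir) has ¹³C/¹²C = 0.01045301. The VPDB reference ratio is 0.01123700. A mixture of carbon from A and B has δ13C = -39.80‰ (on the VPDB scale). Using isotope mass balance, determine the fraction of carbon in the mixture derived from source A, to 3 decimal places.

δ_A = (0.01088873/0.01123700 − 1)×1000 = (0.969007 − 1)×1000 = -30.993‰
δ_B = (0.01045301/0.01123700 − 1)×1000 = (0.930231 − 1)×1000 = -69.769‰
f_A = (δ_mix − δ_B)/(δ_A − δ_B) = (-39.80 − (-69.769))/(-30.993 − (-69.769))
f_A = 29.969 / 38.775 = 0.7729

0.773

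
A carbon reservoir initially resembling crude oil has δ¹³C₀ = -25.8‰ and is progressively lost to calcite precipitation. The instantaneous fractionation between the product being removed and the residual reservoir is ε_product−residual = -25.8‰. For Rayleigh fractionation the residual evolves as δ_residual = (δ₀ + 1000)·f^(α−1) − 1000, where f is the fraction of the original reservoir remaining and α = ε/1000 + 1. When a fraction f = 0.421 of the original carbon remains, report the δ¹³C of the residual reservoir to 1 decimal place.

-3.8‰

Rayleigh residual: δ_res = (δ₀ + 1000)·f^(α−1) − 1000
α = ε/1000 + 1 = 0.97420, so α − 1 = -0.02580
f^(α−1) = 0.421^(-0.02580) = 1.022571
δ_res = (-25.8 + 1000) × 1.022571 − 1000 = 996.189 − 1000 = -3.81‰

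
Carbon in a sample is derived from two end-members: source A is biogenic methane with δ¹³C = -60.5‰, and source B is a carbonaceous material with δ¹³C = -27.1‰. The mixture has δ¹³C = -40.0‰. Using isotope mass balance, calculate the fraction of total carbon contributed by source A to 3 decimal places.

0.386

δ_mix = f_A·δ_A + (1 − f_A)·δ_B  ⇒  f_A = (δ_mix − δ_B)/(δ_A − δ_B)
f_A = (-40.0 − (-27.1)) / (-60.5 − (-27.1))
f_A = -12.9 / -33.4 = 0.3862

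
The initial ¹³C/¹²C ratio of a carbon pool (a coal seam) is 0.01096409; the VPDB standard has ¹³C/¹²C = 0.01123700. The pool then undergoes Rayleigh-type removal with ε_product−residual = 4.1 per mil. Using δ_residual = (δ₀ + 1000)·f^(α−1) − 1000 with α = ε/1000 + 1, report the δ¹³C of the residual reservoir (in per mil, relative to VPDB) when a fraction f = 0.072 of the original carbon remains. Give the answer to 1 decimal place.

-34.8 per mil

δ₀ = (0.01096409/0.01123700 − 1)×1000 = (0.975713 − 1)×1000 = -24.287 per mil
α − 1 = ε/1000 = 0.0041
f^(α−1) = 0.072^(0.0041) = 0.989271
δ_res = (-24.287 + 1000) × 0.989271 − 1000 = 965.244 − 1000 = -34.76 per mil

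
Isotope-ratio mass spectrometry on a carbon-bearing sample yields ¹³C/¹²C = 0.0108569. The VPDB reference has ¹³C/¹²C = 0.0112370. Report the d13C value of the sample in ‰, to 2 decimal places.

-33.83‰

d13C = (R_sample / R_standard − 1) × 1000
R_sample / R_standard = 0.0108569 / 0.0112370 = 0.966174
d13C = (0.966174 − 1) × 1000 = -33.826‰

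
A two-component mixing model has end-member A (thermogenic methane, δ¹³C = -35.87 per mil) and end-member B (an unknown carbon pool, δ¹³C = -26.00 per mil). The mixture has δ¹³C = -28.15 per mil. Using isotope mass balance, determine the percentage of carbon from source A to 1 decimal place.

21.8%

δ_mix = f_A·δ_A + (1 − f_A)·δ_B  ⇒  f_A = (δ_mix − δ_B)/(δ_A − δ_B)
f_A = (-28.15 − (-26.00)) / (-35.87 − (-26.00))
f_A = -2.15 / -9.87 = 0.2178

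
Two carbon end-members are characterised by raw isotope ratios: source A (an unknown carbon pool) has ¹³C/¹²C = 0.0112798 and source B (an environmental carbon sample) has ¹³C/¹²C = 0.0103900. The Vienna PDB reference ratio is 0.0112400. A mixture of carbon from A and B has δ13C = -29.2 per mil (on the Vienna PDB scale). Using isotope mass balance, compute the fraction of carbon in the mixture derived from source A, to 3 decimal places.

0.586

δ_A = (0.0112798/0.0112400 − 1)×1000 = (1.003541 − 1)×1000 = 3.541 per mil
δ_B = (0.0103900/0.0112400 − 1)×1000 = (0.924377 − 1)×1000 = -75.623 per mil
f_A = (δ_mix − δ_B)/(δ_A − δ_B) = (-29.2 − (-75.623))/(3.541 − (-75.623))
f_A = 46.423 / 79.164 = 0.5864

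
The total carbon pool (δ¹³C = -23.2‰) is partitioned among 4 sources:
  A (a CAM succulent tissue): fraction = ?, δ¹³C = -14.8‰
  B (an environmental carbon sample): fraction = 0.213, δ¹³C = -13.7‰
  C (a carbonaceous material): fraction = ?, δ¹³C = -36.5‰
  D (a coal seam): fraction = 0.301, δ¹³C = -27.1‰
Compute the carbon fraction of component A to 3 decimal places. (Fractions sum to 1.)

0.259

Let f_A and f_C be the unknown fractions; fractions sum to 1 so f_A + f_C = 0.486.
Mass balance: Σ fᵢ·δᵢ = δ_bulk ⇒ f_A·(-14.8) + f_C·(-36.5) = -23.2 − (-11.075) = -12.125
Substitute f_C = 0.486 − f_A:
f_A·(-14.8 − -36.5) = -12.125 − 0.486×(-36.5) = 5.614
f_A = 5.614 / 21.7 = 0.2587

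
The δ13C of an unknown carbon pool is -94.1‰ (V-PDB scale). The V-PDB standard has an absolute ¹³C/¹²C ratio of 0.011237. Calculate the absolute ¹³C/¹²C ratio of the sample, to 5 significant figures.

R_sample = R_standard × (δ13C/1000 + 1)
R_sample = 0.011237 × (-94.1/1000 + 1) = 0.011237 × 0.905900
R_sample = 0.0101796

0.010180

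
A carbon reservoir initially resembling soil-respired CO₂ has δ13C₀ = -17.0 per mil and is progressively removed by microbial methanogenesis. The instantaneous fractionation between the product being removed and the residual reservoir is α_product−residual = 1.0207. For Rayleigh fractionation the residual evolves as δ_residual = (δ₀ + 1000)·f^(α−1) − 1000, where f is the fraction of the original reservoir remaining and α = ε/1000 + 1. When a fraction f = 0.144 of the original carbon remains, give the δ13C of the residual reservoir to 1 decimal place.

-55.7 per mil

Rayleigh residual: δ_res = (δ₀ + 1000)·f^(α−1) − 1000
α − 1 = 0.02070
f^(α−1) = 0.144^(0.02070) = 0.960679
δ_res = (-17.0 + 1000) × 0.960679 − 1000 = 944.347 − 1000 = -55.65 per mil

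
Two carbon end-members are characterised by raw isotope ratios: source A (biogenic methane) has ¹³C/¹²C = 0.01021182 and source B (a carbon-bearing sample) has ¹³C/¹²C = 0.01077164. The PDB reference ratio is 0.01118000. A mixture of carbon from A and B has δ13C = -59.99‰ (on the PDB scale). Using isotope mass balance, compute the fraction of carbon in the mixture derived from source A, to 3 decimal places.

δ_A = (0.01021182/0.01118000 − 1)×1000 = (0.913401 − 1)×1000 = -86.599‰
δ_B = (0.01077164/0.01118000 − 1)×1000 = (0.963474 − 1)×1000 = -36.526‰
f_A = (δ_mix − δ_B)/(δ_A − δ_B) = (-59.99 − (-36.526))/(-86.599 − (-36.526))
f_A = -23.464 / -50.073 = 0.4686

0.469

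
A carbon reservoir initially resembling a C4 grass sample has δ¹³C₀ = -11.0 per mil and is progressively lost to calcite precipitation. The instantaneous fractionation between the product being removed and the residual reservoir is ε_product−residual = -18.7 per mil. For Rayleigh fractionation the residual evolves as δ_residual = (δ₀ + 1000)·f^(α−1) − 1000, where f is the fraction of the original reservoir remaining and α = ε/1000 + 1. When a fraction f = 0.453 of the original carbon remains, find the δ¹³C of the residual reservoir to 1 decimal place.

3.8 per mil

Rayleigh residual: δ_res = (δ₀ + 1000)·f^(α−1) − 1000
α = ε/1000 + 1 = 0.98130, so α − 1 = -0.01870
f^(α−1) = 0.453^(-0.01870) = 1.014918
δ_res = (-11.0 + 1000) × 1.014918 − 1000 = 1003.754 − 1000 = 3.75 per mil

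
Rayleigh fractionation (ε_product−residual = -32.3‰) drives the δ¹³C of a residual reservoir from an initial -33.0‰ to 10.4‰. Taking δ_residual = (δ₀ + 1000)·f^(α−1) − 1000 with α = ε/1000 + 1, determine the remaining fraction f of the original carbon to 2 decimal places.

0.26

α − 1 = ε/1000 = -0.0323
(δ_res + 1000)/(δ₀ + 1000) = (10.4 + 1000)/(-33.0 + 1000) = 1010.4/967.0 = 1.044881
f = 1.044881^(1/-0.0323) = exp(ln(1.044881)/-0.0323) = exp(0.04390/-0.0323)
f = exp(-1.3592) = 0.2569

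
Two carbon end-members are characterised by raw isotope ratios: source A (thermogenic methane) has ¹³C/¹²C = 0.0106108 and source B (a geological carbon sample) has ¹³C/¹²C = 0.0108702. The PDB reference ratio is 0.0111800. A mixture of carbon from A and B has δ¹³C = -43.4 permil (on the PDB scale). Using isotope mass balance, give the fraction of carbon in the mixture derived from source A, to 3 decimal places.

0.676

δ_A = (0.0106108/0.0111800 − 1)×1000 = (0.949088 − 1)×1000 = -50.912 permil
δ_B = (0.0108702/0.0111800 − 1)×1000 = (0.972290 − 1)×1000 = -27.710 permil
f_A = (δ_mix − δ_B)/(δ_A − δ_B) = (-43.4 − (-27.710))/(-50.912 − (-27.710))
f_A = -15.690 / -23.202 = 0.6762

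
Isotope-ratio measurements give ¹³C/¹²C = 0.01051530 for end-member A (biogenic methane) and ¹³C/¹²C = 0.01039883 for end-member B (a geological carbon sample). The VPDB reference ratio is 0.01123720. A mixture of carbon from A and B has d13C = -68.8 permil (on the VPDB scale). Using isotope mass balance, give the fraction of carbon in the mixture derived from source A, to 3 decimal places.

0.560

δ_A = (0.01051530/0.01123720 − 1)×1000 = (0.935758 − 1)×1000 = -64.242 permil
δ_B = (0.01039883/0.01123720 − 1)×1000 = (0.925393 − 1)×1000 = -74.607 permil
f_A = (δ_mix − δ_B)/(δ_A − δ_B) = (-68.8 − (-74.607))/(-64.242 − (-74.607))
f_A = 5.807 / 10.365 = 0.5602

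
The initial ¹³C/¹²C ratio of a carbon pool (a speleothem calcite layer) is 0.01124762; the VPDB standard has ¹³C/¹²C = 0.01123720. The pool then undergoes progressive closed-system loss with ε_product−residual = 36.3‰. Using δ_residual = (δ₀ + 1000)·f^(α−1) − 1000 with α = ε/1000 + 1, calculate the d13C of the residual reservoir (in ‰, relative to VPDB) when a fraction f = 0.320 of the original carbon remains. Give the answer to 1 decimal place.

δ₀ = (0.01124762/0.01123720 − 1)×1000 = (1.000927 − 1)×1000 = 0.927‰
α − 1 = ε/1000 = 0.0363
f^(α−1) = 0.320^(0.0363) = 0.959482
δ_res = (0.927 + 1000) × 0.959482 − 1000 = 960.372 − 1000 = -39.63‰

-39.6‰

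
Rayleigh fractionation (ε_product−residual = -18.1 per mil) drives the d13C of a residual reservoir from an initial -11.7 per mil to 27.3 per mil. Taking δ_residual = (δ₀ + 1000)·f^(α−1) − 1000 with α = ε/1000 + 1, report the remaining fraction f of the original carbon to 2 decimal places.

0.12

α − 1 = ε/1000 = -0.0181
(δ_res + 1000)/(δ₀ + 1000) = (27.3 + 1000)/(-11.7 + 1000) = 1027.3/988.3 = 1.039462
f = 1.039462^(1/-0.0181) = exp(ln(1.039462)/-0.0181) = exp(0.03870/-0.0181)
f = exp(-2.1383) = 0.1179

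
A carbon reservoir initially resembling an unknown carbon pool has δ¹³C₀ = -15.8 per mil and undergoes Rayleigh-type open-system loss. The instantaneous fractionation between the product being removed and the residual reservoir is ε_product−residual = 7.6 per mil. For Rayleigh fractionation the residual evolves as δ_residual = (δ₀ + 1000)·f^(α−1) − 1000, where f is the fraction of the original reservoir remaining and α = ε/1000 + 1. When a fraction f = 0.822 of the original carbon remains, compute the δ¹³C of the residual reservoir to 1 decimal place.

-17.3 per mil

Rayleigh residual: δ_res = (δ₀ + 1000)·f^(α−1) − 1000
α = ε/1000 + 1 = 1.00760, so α − 1 = 0.00760
f^(α−1) = 0.822^(0.00760) = 0.998511
δ_res = (-15.8 + 1000) × 0.998511 − 1000 = 982.735 − 1000 = -17.27 per mil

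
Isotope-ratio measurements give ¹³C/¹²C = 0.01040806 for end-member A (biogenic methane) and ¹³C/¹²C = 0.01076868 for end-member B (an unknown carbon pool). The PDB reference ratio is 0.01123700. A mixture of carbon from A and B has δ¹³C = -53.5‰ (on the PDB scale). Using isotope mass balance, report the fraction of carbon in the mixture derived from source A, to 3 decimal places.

δ_A = (0.01040806/0.01123700 − 1)×1000 = (0.926231 − 1)×1000 = -73.769‰
δ_B = (0.01076868/0.01123700 − 1)×1000 = (0.958323 − 1)×1000 = -41.677‰
f_A = (δ_mix − δ_B)/(δ_A − δ_B) = (-53.5 − (-41.677))/(-73.769 − (-41.677))
f_A = -11.823 / -32.092 = 0.3684

0.368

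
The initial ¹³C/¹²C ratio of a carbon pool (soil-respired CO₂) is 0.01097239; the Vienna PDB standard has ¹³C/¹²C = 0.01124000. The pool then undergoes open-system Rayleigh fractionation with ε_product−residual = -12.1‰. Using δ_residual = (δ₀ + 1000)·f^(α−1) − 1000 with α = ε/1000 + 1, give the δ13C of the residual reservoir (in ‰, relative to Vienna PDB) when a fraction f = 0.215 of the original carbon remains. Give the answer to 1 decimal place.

-5.5‰

δ₀ = (0.01097239/0.01124000 − 1)×1000 = (0.976191 − 1)×1000 = -23.809‰
α − 1 = ε/1000 = -0.0121
f^(α−1) = 0.215^(-0.0121) = 1.018773
δ_res = (-23.809 + 1000) × 1.018773 − 1000 = 994.517 − 1000 = -5.48‰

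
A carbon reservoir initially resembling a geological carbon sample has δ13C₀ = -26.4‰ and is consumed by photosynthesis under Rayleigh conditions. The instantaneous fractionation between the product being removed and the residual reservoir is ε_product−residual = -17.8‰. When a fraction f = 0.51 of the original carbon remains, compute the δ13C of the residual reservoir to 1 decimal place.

-14.7‰

Rayleigh residual: δ_res = (δ₀ + 1000)·f^(α−1) − 1000
α = ε/1000 + 1 = 0.98220, so α − 1 = -0.01780
f^(α−1) = 0.51^(-0.01780) = 1.012058
δ_res = (-26.4 + 1000) × 1.012058 − 1000 = 985.339 − 1000 = -14.66‰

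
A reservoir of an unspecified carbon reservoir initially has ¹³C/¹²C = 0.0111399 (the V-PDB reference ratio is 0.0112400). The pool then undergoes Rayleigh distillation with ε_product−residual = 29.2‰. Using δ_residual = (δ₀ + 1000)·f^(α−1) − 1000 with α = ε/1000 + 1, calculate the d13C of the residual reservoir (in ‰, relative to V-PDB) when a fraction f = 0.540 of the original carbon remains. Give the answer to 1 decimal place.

-26.6‰

δ₀ = (0.0111399/0.0112400 − 1)×1000 = (0.991094 − 1)×1000 = -8.906‰
α − 1 = ε/1000 = 0.0292
f^(α−1) = 0.540^(0.0292) = 0.982168
δ_res = (-8.906 + 1000) × 0.982168 − 1000 = 973.421 − 1000 = -26.58‰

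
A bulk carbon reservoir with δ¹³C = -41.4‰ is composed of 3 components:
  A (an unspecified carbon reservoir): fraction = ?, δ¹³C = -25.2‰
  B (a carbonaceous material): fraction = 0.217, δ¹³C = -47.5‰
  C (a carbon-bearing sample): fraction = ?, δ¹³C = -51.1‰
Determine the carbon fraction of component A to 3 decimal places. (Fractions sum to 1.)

0.344

Let f_A and f_C be the unknown fractions; fractions sum to 1 so f_A + f_C = 0.783.
Mass balance: Σ fᵢ·δᵢ = δ_bulk ⇒ f_A·(-25.2) + f_C·(-51.1) = -41.4 − (-10.307) = -31.093
Substitute f_C = 0.783 − f_A:
f_A·(-25.2 − -51.1) = -31.093 − 0.783×(-51.1) = 8.919
f_A = 8.919 / 25.9 = 0.3444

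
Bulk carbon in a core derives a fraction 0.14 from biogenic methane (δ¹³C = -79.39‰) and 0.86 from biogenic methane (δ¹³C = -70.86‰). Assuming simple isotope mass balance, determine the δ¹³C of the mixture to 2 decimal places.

-72.05‰

δ_mix = f_A·δ_A + f_B·δ_B
δ_mix = 0.14 × (-79.39) + 0.86 × (-70.86)
δ_mix = -11.115 + -60.940 = -72.054‰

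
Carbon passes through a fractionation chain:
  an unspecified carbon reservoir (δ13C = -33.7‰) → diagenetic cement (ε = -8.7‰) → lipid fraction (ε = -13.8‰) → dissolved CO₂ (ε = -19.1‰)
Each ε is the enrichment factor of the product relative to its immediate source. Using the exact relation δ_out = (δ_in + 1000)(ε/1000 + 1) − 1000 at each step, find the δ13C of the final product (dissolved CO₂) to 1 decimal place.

-73.4‰

step 1: δ = (-33.70 + 1000)·(-8.7/1000 + 1) − 1000 = -42.11‰
step 2: δ = (-42.11 + 1000)·(-13.8/1000 + 1) − 1000 = -55.33‰
step 3: δ = (-55.33 + 1000)·(-19.1/1000 + 1) − 1000 = -73.37‰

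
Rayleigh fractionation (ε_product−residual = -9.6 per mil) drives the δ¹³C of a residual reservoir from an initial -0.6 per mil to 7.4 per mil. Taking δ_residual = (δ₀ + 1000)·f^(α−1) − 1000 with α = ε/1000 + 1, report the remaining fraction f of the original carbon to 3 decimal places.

α − 1 = ε/1000 = -0.0096
(δ_res + 1000)/(δ₀ + 1000) = (7.4 + 1000)/(-0.6 + 1000) = 1007.4/999.4 = 1.008005
f = 1.008005^(1/-0.0096) = exp(ln(1.008005)/-0.0096) = exp(0.00797/-0.0096)
f = exp(-0.8305) = 0.4358

0.436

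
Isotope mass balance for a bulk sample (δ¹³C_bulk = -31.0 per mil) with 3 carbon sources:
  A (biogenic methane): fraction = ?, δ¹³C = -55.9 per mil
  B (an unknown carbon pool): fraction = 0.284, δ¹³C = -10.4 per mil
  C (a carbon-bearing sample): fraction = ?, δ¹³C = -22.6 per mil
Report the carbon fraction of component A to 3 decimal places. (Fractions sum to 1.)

0.356

Let f_A and f_C be the unknown fractions; fractions sum to 1 so f_A + f_C = 0.716.
Mass balance: Σ fᵢ·δᵢ = δ_bulk ⇒ f_A·(-55.9) + f_C·(-22.6) = -31.0 − (-2.954) = -28.046
Substitute f_C = 0.716 − f_A:
f_A·(-55.9 − -22.6) = -28.046 − 0.716×(-22.6) = -11.865
f_A = -11.865 / -33.3 = 0.3563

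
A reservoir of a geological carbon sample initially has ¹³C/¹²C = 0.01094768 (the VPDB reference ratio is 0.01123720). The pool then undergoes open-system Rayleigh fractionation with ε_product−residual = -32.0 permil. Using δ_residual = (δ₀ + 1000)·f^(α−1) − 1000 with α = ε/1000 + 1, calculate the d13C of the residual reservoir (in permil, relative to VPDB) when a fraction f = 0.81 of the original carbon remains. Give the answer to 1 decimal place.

-19.2 permil

δ₀ = (0.01094768/0.01123720 − 1)×1000 = (0.974236 − 1)×1000 = -25.764 permil
α − 1 = ε/1000 = -0.0320
f^(α−1) = 0.81^(-0.0320) = 1.006766
δ_res = (-25.764 + 1000) × 1.006766 − 1000 = 980.827 − 1000 = -19.17 permil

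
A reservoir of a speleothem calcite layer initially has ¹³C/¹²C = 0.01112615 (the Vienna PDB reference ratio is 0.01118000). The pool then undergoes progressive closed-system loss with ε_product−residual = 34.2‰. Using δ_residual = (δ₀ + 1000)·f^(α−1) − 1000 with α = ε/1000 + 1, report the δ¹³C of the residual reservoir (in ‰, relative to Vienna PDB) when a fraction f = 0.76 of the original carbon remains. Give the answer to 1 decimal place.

δ₀ = (0.01112615/0.01118000 − 1)×1000 = (0.995183 − 1)×1000 = -4.817‰
α − 1 = ε/1000 = 0.0342
f^(α−1) = 0.76^(0.0342) = 0.990658
δ_res = (-4.817 + 1000) × 0.990658 − 1000 = 985.887 − 1000 = -14.11‰

-14.1‰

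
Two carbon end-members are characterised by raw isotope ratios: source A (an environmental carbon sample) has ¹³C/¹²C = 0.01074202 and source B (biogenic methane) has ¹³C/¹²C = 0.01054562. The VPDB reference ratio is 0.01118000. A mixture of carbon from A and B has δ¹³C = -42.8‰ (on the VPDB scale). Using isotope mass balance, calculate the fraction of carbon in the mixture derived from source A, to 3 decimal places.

0.794

δ_A = (0.01074202/0.01118000 − 1)×1000 = (0.960825 − 1)×1000 = -39.175‰
δ_B = (0.01054562/0.01118000 − 1)×1000 = (0.943258 − 1)×1000 = -56.742‰
f_A = (δ_mix − δ_B)/(δ_A − δ_B) = (-42.8 − (-56.742))/(-39.175 − (-56.742))
f_A = 13.942 / 17.567 = 0.7937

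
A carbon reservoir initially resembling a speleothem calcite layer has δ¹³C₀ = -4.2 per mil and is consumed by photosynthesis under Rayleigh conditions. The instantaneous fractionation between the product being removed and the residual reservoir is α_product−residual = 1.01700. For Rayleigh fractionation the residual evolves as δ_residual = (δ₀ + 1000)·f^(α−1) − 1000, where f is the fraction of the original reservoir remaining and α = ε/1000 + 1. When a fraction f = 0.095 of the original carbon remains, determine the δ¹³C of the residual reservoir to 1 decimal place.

-43.3 per mil

Rayleigh residual: δ_res = (δ₀ + 1000)·f^(α−1) − 1000
α − 1 = 0.01700
f^(α−1) = 0.095^(0.01700) = 0.960774
δ_res = (-4.2 + 1000) × 0.960774 − 1000 = 956.739 − 1000 = -43.26 per mil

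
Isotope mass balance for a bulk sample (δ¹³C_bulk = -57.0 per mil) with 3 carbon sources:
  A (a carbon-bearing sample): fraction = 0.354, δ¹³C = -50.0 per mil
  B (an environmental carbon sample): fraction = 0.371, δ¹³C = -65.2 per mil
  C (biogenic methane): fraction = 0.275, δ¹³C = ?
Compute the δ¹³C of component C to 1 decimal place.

Isotope mass balance: δ_bulk = Σ fᵢ·δᵢ.
-57.0 = 0.354×(-50.0) + 0.371×(-65.2) + 0.275×δ_C
0.275·δ_C = -57.0 − (-41.889) = -15.111
δ_C = -15.111 / 0.275 = -54.95 per mil

-54.9 per mil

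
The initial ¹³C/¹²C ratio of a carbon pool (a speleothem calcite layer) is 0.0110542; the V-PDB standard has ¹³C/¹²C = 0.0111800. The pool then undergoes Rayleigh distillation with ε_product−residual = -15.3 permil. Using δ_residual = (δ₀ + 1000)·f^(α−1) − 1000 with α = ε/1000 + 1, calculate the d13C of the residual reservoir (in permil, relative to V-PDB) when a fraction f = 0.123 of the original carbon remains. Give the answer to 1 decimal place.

21.0 permil

δ₀ = (0.0110542/0.0111800 − 1)×1000 = (0.988748 − 1)×1000 = -11.252 permil
α − 1 = ε/1000 = -0.0153
f^(α−1) = 0.123^(-0.0153) = 1.032582
δ_res = (-11.252 + 1000) × 1.032582 − 1000 = 1020.963 − 1000 = 20.96 permil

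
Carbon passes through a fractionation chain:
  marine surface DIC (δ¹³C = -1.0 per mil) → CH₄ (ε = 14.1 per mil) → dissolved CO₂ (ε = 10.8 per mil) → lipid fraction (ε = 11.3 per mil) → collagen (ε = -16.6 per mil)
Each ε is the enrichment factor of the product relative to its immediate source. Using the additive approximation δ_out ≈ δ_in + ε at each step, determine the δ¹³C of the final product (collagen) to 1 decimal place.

step 1: δ ≈ -1.0 + (14.1) = 13.1 per mil
step 2: δ ≈ 13.1 + (10.8) = 23.9 per mil
step 3: δ ≈ 23.9 + (11.3) = 35.2 per mil
step 4: δ ≈ 35.2 + (-16.6) = 18.6 per mil

18.6 per mil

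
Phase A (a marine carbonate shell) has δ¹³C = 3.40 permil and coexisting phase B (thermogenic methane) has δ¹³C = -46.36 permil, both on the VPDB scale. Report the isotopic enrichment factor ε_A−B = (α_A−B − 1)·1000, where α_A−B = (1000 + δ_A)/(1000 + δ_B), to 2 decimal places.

52.18 permil

α_A−B = (1000 + 3.40) / (1000 + -46.36) = 1003.40 / 953.64 = 1.052179
ε_A−B = (1.052179 − 1) × 1000 = 52.179 permil
(The approximation ε ≈ δ_A − δ_B would give 49.76 permil.)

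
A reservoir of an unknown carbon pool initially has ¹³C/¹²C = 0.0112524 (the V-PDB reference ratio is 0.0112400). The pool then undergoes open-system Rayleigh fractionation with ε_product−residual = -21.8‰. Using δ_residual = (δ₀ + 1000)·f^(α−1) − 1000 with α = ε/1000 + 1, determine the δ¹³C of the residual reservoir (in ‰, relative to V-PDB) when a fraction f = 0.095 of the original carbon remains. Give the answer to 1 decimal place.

δ₀ = (0.0112524/0.0112400 − 1)×1000 = (1.001103 − 1)×1000 = 1.103‰
α − 1 = ε/1000 = -0.0218
f^(α−1) = 0.095^(-0.0218) = 1.052654
δ_res = (1.103 + 1000) × 1.052654 − 1000 = 1053.815 − 1000 = 53.82‰

53.8‰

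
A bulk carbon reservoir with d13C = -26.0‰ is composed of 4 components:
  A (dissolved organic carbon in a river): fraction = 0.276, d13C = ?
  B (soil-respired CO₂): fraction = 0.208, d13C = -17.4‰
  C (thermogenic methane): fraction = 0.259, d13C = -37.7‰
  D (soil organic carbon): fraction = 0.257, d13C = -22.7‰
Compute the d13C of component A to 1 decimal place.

-24.6‰

Isotope mass balance: δ_bulk = Σ fᵢ·δᵢ.
-26.0 = 0.276×δ_A + 0.208×(-17.4) + 0.259×(-37.7) + 0.257×(-22.7)
0.276·δ_A = -26.0 − (-19.217) = -6.783
δ_A = -6.783 / 0.276 = -24.57‰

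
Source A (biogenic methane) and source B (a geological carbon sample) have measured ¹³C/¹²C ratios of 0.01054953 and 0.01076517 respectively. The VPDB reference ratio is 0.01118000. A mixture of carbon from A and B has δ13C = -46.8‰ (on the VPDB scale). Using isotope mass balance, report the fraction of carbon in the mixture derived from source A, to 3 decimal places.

δ_A = (0.01054953/0.01118000 − 1)×1000 = (0.943607 − 1)×1000 = -56.393‰
δ_B = (0.01076517/0.01118000 − 1)×1000 = (0.962895 − 1)×1000 = -37.105‰
f_A = (δ_mix − δ_B)/(δ_A − δ_B) = (-46.8 − (-37.105))/(-56.393 − (-37.105))
f_A = -9.695 / -19.288 = 0.5027

0.503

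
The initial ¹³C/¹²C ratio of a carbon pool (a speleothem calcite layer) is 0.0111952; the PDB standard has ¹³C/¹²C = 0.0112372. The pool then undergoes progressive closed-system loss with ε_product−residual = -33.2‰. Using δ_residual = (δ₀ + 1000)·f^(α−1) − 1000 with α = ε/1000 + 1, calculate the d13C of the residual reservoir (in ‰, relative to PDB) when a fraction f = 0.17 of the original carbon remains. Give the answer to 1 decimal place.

56.6‰

δ₀ = (0.0111952/0.0112372 − 1)×1000 = (0.996262 − 1)×1000 = -3.738‰
α − 1 = ε/1000 = -0.0332
f^(α−1) = 0.17^(-0.0332) = 1.060594
δ_res = (-3.738 + 1000) × 1.060594 − 1000 = 1056.630 − 1000 = 56.63‰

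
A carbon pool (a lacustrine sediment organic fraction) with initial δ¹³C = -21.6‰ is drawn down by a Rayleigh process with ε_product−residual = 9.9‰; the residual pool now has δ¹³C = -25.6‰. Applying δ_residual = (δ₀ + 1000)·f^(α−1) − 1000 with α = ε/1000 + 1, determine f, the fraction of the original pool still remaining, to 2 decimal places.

α − 1 = ε/1000 = 0.0099
(δ_res + 1000)/(δ₀ + 1000) = (-25.6 + 1000)/(-21.6 + 1000) = 974.4/978.4 = 0.995912
f = 0.995912^(1/0.0099) = exp(ln(0.995912)/0.0099) = exp(-0.00410/0.0099)
f = exp(-0.4138) = 0.6611

0.66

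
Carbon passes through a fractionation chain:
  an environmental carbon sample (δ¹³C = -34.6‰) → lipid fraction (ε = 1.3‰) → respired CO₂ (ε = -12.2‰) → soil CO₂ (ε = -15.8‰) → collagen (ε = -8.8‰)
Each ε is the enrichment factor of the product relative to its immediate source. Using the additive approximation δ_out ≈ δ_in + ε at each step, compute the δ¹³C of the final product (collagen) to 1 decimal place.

-70.1‰

step 1: δ ≈ -34.6 + (1.3) = -33.3‰
step 2: δ ≈ -33.3 + (-12.2) = -45.5‰
step 3: δ ≈ -45.5 + (-15.8) = -61.3‰
step 4: δ ≈ -61.3 + (-8.8) = -70.1‰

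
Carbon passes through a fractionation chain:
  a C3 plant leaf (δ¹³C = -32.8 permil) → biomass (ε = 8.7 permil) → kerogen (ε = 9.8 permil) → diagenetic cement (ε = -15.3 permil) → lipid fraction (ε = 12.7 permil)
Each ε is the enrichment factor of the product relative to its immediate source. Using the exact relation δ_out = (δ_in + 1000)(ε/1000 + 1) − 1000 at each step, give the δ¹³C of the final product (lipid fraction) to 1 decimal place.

-17.6 permil

step 1: δ = (-32.80 + 1000)·(8.7/1000 + 1) − 1000 = -24.39 permil
step 2: δ = (-24.39 + 1000)·(9.8/1000 + 1) − 1000 = -14.82 permil
step 3: δ = (-14.82 + 1000)·(-15.3/1000 + 1) − 1000 = -29.90 permil
step 4: δ = (-29.90 + 1000)·(12.7/1000 + 1) − 1000 = -17.58 permil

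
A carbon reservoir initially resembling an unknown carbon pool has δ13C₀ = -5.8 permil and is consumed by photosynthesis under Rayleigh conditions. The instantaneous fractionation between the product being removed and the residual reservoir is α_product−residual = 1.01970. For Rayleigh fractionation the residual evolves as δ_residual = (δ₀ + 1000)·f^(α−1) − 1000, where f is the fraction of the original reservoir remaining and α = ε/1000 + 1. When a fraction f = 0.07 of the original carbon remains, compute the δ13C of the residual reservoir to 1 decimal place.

-56.5 permil

Rayleigh residual: δ_res = (δ₀ + 1000)·f^(α−1) − 1000
α − 1 = 0.01970
f^(α−1) = 0.07^(0.01970) = 0.948961
δ_res = (-5.8 + 1000) × 0.948961 − 1000 = 943.457 − 1000 = -56.54 permil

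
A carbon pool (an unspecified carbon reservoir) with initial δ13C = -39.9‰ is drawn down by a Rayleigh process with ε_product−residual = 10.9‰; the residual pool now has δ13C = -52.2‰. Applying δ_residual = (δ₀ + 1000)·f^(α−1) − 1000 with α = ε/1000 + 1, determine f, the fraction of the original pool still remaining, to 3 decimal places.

α − 1 = ε/1000 = 0.0109
(δ_res + 1000)/(δ₀ + 1000) = (-52.2 + 1000)/(-39.9 + 1000) = 947.8/960.1 = 0.987189
f = 0.987189^(1/0.0109) = exp(ln(0.987189)/0.0109) = exp(-0.01289/0.0109)
f = exp(-1.1829) = 0.3064

0.306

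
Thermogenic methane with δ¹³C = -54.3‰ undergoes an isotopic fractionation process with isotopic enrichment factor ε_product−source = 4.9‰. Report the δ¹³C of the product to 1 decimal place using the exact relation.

To first order, δ_product ≈ δ_source + ε = -49.4‰.
Exactly, δ_product = (δ_source + 1000)·(ε/1000 + 1) − 1000.
δ_product = (-54.3 + 1000) × (4.9/1000 + 1) − 1000
δ_product = -49.67‰

-49.7‰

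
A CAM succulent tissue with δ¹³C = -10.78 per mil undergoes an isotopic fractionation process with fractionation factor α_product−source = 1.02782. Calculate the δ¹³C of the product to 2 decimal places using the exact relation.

δ_product = (δ_source + 1000)·α − 1000
δ_product = (-10.78 + 1000) × 1.02782 − 1000
δ_product = 1016.740 − 1000 = 16.740 per mil

16.74 per mil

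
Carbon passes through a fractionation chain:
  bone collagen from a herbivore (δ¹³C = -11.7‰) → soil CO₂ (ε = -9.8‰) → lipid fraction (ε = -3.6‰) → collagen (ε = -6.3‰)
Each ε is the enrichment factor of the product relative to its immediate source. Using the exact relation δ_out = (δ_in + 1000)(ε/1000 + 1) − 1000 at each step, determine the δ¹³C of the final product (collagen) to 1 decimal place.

-31.1‰

step 1: δ = (-11.70 + 1000)·(-9.8/1000 + 1) − 1000 = -21.39‰
step 2: δ = (-21.39 + 1000)·(-3.6/1000 + 1) − 1000 = -24.91‰
step 3: δ = (-24.91 + 1000)·(-6.3/1000 + 1) − 1000 = -31.05‰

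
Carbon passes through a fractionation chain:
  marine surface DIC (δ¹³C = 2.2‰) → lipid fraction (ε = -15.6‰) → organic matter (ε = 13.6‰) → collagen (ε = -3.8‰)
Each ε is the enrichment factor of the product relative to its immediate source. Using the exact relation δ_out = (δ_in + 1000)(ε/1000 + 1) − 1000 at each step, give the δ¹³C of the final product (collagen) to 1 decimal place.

step 1: δ = (2.20 + 1000)·(-15.6/1000 + 1) − 1000 = -13.43‰
step 2: δ = (-13.43 + 1000)·(13.6/1000 + 1) − 1000 = -0.02‰
step 3: δ = (-0.02 + 1000)·(-3.8/1000 + 1) − 1000 = -3.82‰

-3.8‰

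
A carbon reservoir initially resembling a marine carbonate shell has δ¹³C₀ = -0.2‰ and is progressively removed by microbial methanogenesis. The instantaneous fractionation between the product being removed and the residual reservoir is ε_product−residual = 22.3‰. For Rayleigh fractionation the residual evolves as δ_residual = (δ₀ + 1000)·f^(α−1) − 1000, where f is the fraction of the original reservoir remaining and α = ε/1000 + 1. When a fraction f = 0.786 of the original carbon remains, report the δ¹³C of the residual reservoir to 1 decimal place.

-5.6‰

Rayleigh residual: δ_res = (δ₀ + 1000)·f^(α−1) − 1000
α = ε/1000 + 1 = 1.02230, so α − 1 = 0.02230
f^(α−1) = 0.786^(0.02230) = 0.994645
δ_res = (-0.2 + 1000) × 0.994645 − 1000 = 994.446 − 1000 = -5.55‰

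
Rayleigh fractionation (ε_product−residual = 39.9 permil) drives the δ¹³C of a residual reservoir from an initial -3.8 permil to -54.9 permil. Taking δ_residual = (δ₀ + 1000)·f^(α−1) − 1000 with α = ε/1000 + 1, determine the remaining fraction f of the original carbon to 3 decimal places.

0.267

α − 1 = ε/1000 = 0.0399
(δ_res + 1000)/(δ₀ + 1000) = (-54.9 + 1000)/(-3.8 + 1000) = 945.1/996.2 = 0.948705
f = 0.948705^(1/0.0399) = exp(ln(0.948705)/0.0399) = exp(-0.05266/0.0399)
f = exp(-1.3197) = 0.2672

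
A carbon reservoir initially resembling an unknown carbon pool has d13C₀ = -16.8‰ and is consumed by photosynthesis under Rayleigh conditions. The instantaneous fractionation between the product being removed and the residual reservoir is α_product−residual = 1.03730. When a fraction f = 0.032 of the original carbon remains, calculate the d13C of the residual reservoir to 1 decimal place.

Rayleigh residual: δ_res = (δ₀ + 1000)·f^(α−1) − 1000
α − 1 = 0.03730
f^(α−1) = 0.032^(0.03730) = 0.879513
δ_res = (-16.8 + 1000) × 0.879513 − 1000 = 864.737 − 1000 = -135.26‰

-135.3‰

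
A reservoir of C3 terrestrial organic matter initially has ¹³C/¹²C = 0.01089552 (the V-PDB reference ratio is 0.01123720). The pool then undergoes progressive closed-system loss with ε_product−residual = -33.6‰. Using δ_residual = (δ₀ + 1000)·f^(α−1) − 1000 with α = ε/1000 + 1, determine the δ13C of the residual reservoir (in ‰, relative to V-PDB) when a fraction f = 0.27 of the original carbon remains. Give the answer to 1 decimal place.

13.2‰

δ₀ = (0.01089552/0.01123720 − 1)×1000 = (0.969594 − 1)×1000 = -30.406‰
α − 1 = ε/1000 = -0.0336
f^(α−1) = 0.27^(-0.0336) = 1.044976
δ_res = (-30.406 + 1000) × 1.044976 − 1000 = 1013.202 − 1000 = 13.20‰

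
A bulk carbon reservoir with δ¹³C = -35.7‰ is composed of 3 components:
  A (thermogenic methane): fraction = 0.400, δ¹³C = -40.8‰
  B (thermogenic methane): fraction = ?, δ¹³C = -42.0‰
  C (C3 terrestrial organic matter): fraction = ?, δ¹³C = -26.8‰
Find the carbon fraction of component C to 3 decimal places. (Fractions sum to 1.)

Let f_C and f_B be the unknown fractions; fractions sum to 1 so f_C + f_B = 0.600.
Mass balance: Σ fᵢ·δᵢ = δ_bulk ⇒ f_C·(-26.8) + f_B·(-42.0) = -35.7 − (-16.320) = -19.380
Substitute f_B = 0.600 − f_C:
f_C·(-26.8 − -42.0) = -19.380 − 0.600×(-42.0) = 5.820
f_C = 5.820 / 15.2 = 0.3829

0.383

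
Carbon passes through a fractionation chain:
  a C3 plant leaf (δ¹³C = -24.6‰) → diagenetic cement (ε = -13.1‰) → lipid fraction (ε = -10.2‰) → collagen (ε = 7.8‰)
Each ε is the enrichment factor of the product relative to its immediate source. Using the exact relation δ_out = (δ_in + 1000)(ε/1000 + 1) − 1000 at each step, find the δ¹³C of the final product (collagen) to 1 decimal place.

step 1: δ = (-24.60 + 1000)·(-13.1/1000 + 1) − 1000 = -37.38‰
step 2: δ = (-37.38 + 1000)·(-10.2/1000 + 1) − 1000 = -47.20‰
step 3: δ = (-47.20 + 1000)·(7.8/1000 + 1) − 1000 = -39.76‰

-39.8‰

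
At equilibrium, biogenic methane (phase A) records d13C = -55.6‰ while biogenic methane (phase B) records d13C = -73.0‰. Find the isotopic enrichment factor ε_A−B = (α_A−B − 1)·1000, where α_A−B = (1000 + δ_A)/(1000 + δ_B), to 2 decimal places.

18.77‰

α_A−B = (1000 + -55.6) / (1000 + -73.0) = 944.4 / 927.0 = 1.018770
ε_A−B = (1.018770 − 1) × 1000 = 18.770‰
(The approximation ε ≈ δ_A − δ_B would give 17.4‰.)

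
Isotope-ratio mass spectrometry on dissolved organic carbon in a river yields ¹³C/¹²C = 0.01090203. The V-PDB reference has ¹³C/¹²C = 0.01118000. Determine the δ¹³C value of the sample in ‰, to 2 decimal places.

δ¹³C = (R_sample / R_standard − 1) × 1000
R_sample / R_standard = 0.01090203 / 0.01118000 = 0.975137
δ¹³C = (0.975137 − 1) × 1000 = -24.863‰

-24.86‰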